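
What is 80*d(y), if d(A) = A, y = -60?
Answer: -4800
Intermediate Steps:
80*d(y) = 80*(-60) = -4800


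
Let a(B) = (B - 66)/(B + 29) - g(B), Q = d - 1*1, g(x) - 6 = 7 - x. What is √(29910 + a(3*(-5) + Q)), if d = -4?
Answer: √268807/3 ≈ 172.82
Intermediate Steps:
g(x) = 13 - x (g(x) = 6 + (7 - x) = 13 - x)
Q = -5 (Q = -4 - 1*1 = -4 - 1 = -5)
a(B) = -13 + B + (-66 + B)/(29 + B) (a(B) = (B - 66)/(B + 29) - (13 - B) = (-66 + B)/(29 + B) + (-13 + B) = -13 + B + (-66 + B)/(29 + B))
√(29910 + a(3*(-5) + Q)) = √(29910 + (-443 + (3*(-5) - 5)² + 17*(3*(-5) - 5))/(29 + (3*(-5) - 5))) = √(29910 + (-443 + (-15 - 5)² + 17*(-15 - 5))/(29 + (-15 - 5))) = √(29910 + (-443 + (-20)² + 17*(-20))/(29 - 20)) = √(29910 + (-443 + 400 - 340)/9) = √(29910 + (⅑)*(-383)) = √(29910 - 383/9) = √(268807/9) = √268807/3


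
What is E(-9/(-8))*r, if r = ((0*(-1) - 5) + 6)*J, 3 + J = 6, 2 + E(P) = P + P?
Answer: 3/4 ≈ 0.75000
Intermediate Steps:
E(P) = -2 + 2*P (E(P) = -2 + (P + P) = -2 + 2*P)
J = 3 (J = -3 + 6 = 3)
r = 3 (r = ((0*(-1) - 5) + 6)*3 = ((0 - 5) + 6)*3 = (-5 + 6)*3 = 1*3 = 3)
E(-9/(-8))*r = (-2 + 2*(-9/(-8)))*3 = (-2 + 2*(-9*(-1/8)))*3 = (-2 + 2*(9/8))*3 = (-2 + 9/4)*3 = (1/4)*3 = 3/4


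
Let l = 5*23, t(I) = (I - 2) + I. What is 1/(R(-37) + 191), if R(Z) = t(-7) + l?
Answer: 1/290 ≈ 0.0034483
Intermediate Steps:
t(I) = -2 + 2*I (t(I) = (-2 + I) + I = -2 + 2*I)
l = 115
R(Z) = 99 (R(Z) = (-2 + 2*(-7)) + 115 = (-2 - 14) + 115 = -16 + 115 = 99)
1/(R(-37) + 191) = 1/(99 + 191) = 1/290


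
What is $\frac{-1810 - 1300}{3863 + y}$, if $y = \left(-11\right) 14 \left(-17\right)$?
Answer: $- \frac{3110}{6481} \approx -0.47986$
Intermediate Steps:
$y = 2618$ ($y = \left(-154\right) \left(-17\right) = 2618$)
$\frac{-1810 - 1300}{3863 + y} = \frac{-1810 - 1300}{3863 + 2618} = - \frac{3110}{6481}$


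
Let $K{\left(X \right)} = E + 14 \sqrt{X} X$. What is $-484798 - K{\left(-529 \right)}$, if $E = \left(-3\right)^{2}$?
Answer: $-484807 + 170338 i \approx -4.8481 \cdot 10^{5} + 1.7034 \cdot 10^{5} i$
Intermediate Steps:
$E = 9$
$K{\left(X \right)} = 9 + 14 X^{\frac{3}{2}}$ ($K{\left(X \right)} = 9 + 14 \sqrt{X} X = 9 + 14 X^{\frac{3}{2}}$)
$-484798 - K{\left(-529 \right)} = -484798 - \left(9 + 14 \left(-529\right)^{\frac{3}{2}}\right) = -484798 - \left(9 + 14 \left(- 12167 i\right)\right) = -484798 - \left(9 - 170338 i\right) = -484807 + 170338 i$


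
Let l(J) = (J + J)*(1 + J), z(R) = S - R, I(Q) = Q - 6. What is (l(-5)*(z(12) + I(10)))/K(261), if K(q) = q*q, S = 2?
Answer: -80/22707 ≈ -0.0035231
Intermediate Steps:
I(Q) = -6 + Q
K(q) = q**2
z(R) = 2 - R
l(J) = 2*J*(1 + J) (l(J) = (2*J)*(1 + J) = 2*J*(1 + J))
(l(-5)*(z(12) + I(10)))/K(261) = ((2*(-5)*(1 - 5))*((2 - 1*12) + (-6 + 10)))/(261**2) = ((2*(-5)*(-4))*((2 - 12) + 4))/68121 = (40*(-10 + 4))*(1/68121) = (40*(-6))*(1/68121) = -240*1/68121 = -80/22707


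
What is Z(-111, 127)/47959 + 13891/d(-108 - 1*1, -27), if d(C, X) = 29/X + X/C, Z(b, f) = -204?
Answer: -1960622590395/116636288 ≈ -16810.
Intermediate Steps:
Z(-111, 127)/47959 + 13891/d(-108 - 1*1, -27) = -204/47959 + 13891/(29/(-27) - 27/(-108 - 1*1)) = -204*1/47959 + 13891/(29*(-1/27) - 27/(-108 - 1)) = -204/47959 + 13891/(-29/27 - 27/(-109)) = -204/47959 + 13891/(-29/27 - 27*(-1/109)) = -204/47959 + 13891/(-29/27 + 27/109) = -204/47959 + 13891/(-2432/2943) = -204/47959 + 13891*(-2943/2432) = -204/47959 - 40881213/2432 = -1960622590395/116636288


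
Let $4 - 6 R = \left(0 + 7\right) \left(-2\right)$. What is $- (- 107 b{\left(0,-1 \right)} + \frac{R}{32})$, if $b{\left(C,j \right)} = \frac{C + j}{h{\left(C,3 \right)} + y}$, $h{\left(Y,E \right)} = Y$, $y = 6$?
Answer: $- \frac{1721}{96} \approx -17.927$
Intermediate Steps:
$R = 3$ ($R = \frac{2}{3} - \frac{\left(0 + 7\right) \left(-2\right)}{6} = \frac{2}{3} - \frac{7 \left(-2\right)}{6} = \frac{2}{3} - - \frac{7}{3} = \frac{2}{3} + \frac{7}{3} = 3$)
$b{\left(C,j \right)} = \frac{C + j}{6 + C}$ ($b{\left(C,j \right)} = \frac{C + j}{C + 6} = \frac{C + j}{6 + C}$)
$- (- 107 b{\left(0,-1 \right)} + \frac{R}{32}) = - (- 107 \frac{0 - 1}{6 + 0} + \frac{3}{32}) = - (- 107 \cdot \frac{1}{6} \left(-1\right) + 3 \cdot \frac{1}{32}) = - (- 107 \cdot \frac{1}{6} \left(-1\right) + \frac{3}{32}) = - (\left(-107\right) \left(- \frac{1}{6}\right) + \frac{3}{32}) = - (\frac{107}{6} + \frac{3}{32}) = \left(-1\right) \frac{1721}{96} = - \frac{1721}{96}$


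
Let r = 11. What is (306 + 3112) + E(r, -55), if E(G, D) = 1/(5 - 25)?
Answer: 68359/20 ≈ 3417.9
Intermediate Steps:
E(G, D) = -1/20 (E(G, D) = 1/(-20) = -1/20)
(306 + 3112) + E(r, -55) = (306 + 3112) - 1/20 = 3418 - 1/20 = 68359/20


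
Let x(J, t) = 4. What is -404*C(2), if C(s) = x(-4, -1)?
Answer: -1616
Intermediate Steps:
C(s) = 4
-404*C(2) = -404*4 = -1616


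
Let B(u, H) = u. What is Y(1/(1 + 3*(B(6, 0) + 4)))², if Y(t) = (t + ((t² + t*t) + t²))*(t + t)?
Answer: 4624/887503681 ≈ 5.2101e-6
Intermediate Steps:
Y(t) = 2*t*(t + 3*t²) (Y(t) = (t + ((t² + t²) + t²))*(2*t) = (t + (2*t² + t²))*(2*t) = (t + 3*t²)*(2*t) = 2*t*(t + 3*t²))
Y(1/(1 + 3*(B(6, 0) + 4)))² = ((1/(1 + 3*(6 + 4)))²*(2 + 6/(1 + 3*(6 + 4))))² = ((1/(1 + 3*10))²*(2 + 6/(1 + 3*10)))² = ((1/(1 + 30))²*(2 + 6/(1 + 30)))² = ((1/31)²*(2 + 6/31))² = ((1/31)²*(2 + 6*(1/31)))² = ((2 + 6/31)/961)² = ((1/961)*(68/31))² = (68/29791)² = 4624/887503681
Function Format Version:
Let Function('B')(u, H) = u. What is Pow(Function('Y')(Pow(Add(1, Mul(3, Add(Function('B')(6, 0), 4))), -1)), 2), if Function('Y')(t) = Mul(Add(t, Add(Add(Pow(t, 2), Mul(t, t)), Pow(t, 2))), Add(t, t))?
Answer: Rational(4624, 887503681) ≈ 5.2101e-6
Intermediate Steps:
Function('Y')(t) = Mul(2, t, Add(t, Mul(3, Pow(t, 2)))) (Function('Y')(t) = Mul(Add(t, Add(Add(Pow(t, 2), Pow(t, 2)), Pow(t, 2))), Mul(2, t)) = Mul(Add(t, Add(Mul(2, Pow(t, 2)), Pow(t, 2))), Mul(2, t)) = Mul(Add(t, Mul(3, Pow(t, 2))), Mul(2, t)) = Mul(2, t, Add(t, Mul(3, Pow(t, 2)))))
Pow(Function('Y')(Pow(Add(1, Mul(3, Add(Function('B')(6, 0), 4))), -1)), 2) = Pow(Mul(Pow(Pow(Add(1, Mul(3, Add(6, 4))), -1), 2), Add(2, Mul(6, Pow(Add(1, Mul(3, Add(6, 4))), -1)))), 2) = Pow(Mul(Pow(Pow(Add(1, Mul(3, 10)), -1), 2), Add(2, Mul(6, Pow(Add(1, Mul(3, 10)), -1)))), 2) = Pow(Mul(Pow(Pow(Add(1, 30), -1), 2), Add(2, Mul(6, Pow(Add(1, 30), -1)))), 2) = Pow(Mul(Pow(Pow(31, -1), 2), Add(2, Mul(6, Pow(31, -1)))), 2) = Pow(Mul(Pow(Rational(1, 31), 2), Add(2, Mul(6, Rational(1, 31)))), 2) = Pow(Mul(Rational(1, 961), Add(2, Rational(6, 31))), 2) = Pow(Mul(Rational(1, 961), Rational(68, 31)), 2) = Pow(Rational(68, 29791), 2) = Rational(4624, 887503681)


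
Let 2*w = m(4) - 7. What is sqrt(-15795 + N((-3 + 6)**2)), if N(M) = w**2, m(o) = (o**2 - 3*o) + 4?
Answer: I*sqrt(63179)/2 ≈ 125.68*I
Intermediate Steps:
m(o) = 4 + o**2 - 3*o
w = 1/2 (w = ((4 + 4**2 - 3*4) - 7)/2 = ((4 + 16 - 12) - 7)/2 = (8 - 7)/2 = (1/2)*1 = 1/2 ≈ 0.50000)
N(M) = 1/4 (N(M) = (1/2)**2 = 1/4)
sqrt(-15795 + N((-3 + 6)**2)) = sqrt(-15795 + 1/4) = sqrt(-63179/4) = I*sqrt(63179)/2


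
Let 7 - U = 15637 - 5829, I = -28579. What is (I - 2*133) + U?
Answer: -38646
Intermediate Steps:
U = -9801 (U = 7 - (15637 - 5829) = 7 - 1*9808 = 7 - 9808 = -9801)
(I - 2*133) + U = (-28579 - 2*133) - 9801 = (-28579 - 266) - 9801 = -28845 - 9801 = -38646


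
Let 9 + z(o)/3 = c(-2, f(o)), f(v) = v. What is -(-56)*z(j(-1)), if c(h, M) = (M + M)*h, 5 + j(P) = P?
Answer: 2520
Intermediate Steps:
j(P) = -5 + P
c(h, M) = 2*M*h (c(h, M) = (2*M)*h = 2*M*h)
z(o) = -27 - 12*o (z(o) = -27 + 3*(2*o*(-2)) = -27 + 3*(-4*o) = -27 - 12*o)
-(-56)*z(j(-1)) = -(-56)*(-27 - 12*(-5 - 1)) = -(-56)*(-27 - 12*(-6)) = -(-56)*(-27 + 72) = -(-56)*45 = -14*(-180) = 2520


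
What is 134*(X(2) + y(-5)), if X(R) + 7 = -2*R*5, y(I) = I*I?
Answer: -268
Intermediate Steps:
y(I) = I²
X(R) = -7 - 10*R (X(R) = -7 - 2*R*5 = -7 - 10*R)
134*(X(2) + y(-5)) = 134*((-7 - 10*2) + (-5)²) = 134*((-7 - 20) + 25) = 134*(-27 + 25) = 134*(-2) = -268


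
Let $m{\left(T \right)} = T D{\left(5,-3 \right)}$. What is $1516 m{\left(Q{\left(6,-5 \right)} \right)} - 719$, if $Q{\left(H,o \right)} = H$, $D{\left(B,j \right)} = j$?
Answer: $-28007$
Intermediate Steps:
$m{\left(T \right)} = - 3 T$ ($m{\left(T \right)} = T \left(-3\right) = - 3 T$)
$1516 m{\left(Q{\left(6,-5 \right)} \right)} - 719 = 1516 \left(\left(-3\right) 6\right) - 719 = 1516 \left(-18\right) - 719 = -27288 - 719 = -28007$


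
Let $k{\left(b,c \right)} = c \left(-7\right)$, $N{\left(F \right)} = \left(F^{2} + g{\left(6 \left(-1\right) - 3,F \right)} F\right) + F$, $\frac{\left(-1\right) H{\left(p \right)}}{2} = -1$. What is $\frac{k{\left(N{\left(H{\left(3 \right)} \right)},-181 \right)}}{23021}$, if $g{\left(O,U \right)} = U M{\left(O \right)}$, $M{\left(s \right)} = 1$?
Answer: $\frac{1267}{23021} \approx 0.055037$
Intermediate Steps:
$H{\left(p \right)} = 2$ ($H{\left(p \right)} = \left(-2\right) \left(-1\right) = 2$)
$g{\left(O,U \right)} = U$ ($g{\left(O,U \right)} = U 1 = U$)
$N{\left(F \right)} = F + 2 F^{2}$ ($N{\left(F \right)} = \left(F^{2} + F F\right) + F = \left(F^{2} + F^{2}\right) + F = 2 F^{2} + F = F + 2 F^{2}$)
$k{\left(b,c \right)} = - 7 c$
$\frac{k{\left(N{\left(H{\left(3 \right)} \right)},-181 \right)}}{23021} = \frac{\left(-7\right) \left(-181\right)}{23021} = 1267 \cdot \frac{1}{23021} = \frac{1267}{23021}$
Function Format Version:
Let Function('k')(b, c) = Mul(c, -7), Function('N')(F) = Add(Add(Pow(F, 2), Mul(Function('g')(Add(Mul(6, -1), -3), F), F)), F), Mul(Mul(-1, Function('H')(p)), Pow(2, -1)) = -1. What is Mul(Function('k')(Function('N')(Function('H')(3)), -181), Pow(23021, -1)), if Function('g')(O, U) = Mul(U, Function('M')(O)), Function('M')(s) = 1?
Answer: Rational(1267, 23021) ≈ 0.055037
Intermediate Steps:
Function('H')(p) = 2 (Function('H')(p) = Mul(-2, -1) = 2)
Function('g')(O, U) = U (Function('g')(O, U) = Mul(U, 1) = U)
Function('N')(F) = Add(F, Mul(2, Pow(F, 2))) (Function('N')(F) = Add(Add(Pow(F, 2), Mul(F, F)), F) = Add(Add(Pow(F, 2), Pow(F, 2)), F) = Add(Mul(2, Pow(F, 2)), F) = Add(F, Mul(2, Pow(F, 2))))
Function('k')(b, c) = Mul(-7, c)
Mul(Function('k')(Function('N')(Function('H')(3)), -181), Pow(23021, -1)) = Mul(Mul(-7, -181), Pow(23021, -1)) = Mul(1267, Rational(1, 23021)) = Rational(1267, 23021)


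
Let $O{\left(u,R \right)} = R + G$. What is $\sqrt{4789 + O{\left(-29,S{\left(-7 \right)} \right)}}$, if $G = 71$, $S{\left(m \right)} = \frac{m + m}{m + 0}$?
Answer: $\sqrt{4862} \approx 69.728$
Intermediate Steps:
$S{\left(m \right)} = 2$ ($S{\left(m \right)} = \frac{2 m}{m} = 2$)
$O{\left(u,R \right)} = 71 + R$ ($O{\left(u,R \right)} = R + 71 = 71 + R$)
$\sqrt{4789 + O{\left(-29,S{\left(-7 \right)} \right)}} = \sqrt{4789 + \left(71 + 2\right)} = \sqrt{4789 + 73} = \sqrt{4862}$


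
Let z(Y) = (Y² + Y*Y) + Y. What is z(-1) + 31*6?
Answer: 187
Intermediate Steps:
z(Y) = Y + 2*Y² (z(Y) = (Y² + Y²) + Y = 2*Y² + Y = Y + 2*Y²)
z(-1) + 31*6 = -(1 + 2*(-1)) + 31*6 = -(1 - 2) + 186 = -1*(-1) + 186 = 1 + 186 = 187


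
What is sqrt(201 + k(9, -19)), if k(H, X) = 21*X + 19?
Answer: I*sqrt(179) ≈ 13.379*I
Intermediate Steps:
k(H, X) = 19 + 21*X
sqrt(201 + k(9, -19)) = sqrt(201 + (19 + 21*(-19))) = sqrt(201 + (19 - 399)) = sqrt(201 - 380) = sqrt(-179) = I*sqrt(179)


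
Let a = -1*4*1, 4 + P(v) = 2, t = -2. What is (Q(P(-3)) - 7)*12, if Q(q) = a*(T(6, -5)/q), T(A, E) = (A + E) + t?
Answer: -108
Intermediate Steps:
P(v) = -2 (P(v) = -4 + 2 = -2)
T(A, E) = -2 + A + E (T(A, E) = (A + E) - 2 = -2 + A + E)
a = -4 (a = -4*1 = -4)
Q(q) = 4/q (Q(q) = -4*(-2 + 6 - 5)/q = -(-4)/q = 4/q)
(Q(P(-3)) - 7)*12 = (4/(-2) - 7)*12 = (4*(-½) - 7)*12 = (-2 - 7)*12 = -9*12 = -108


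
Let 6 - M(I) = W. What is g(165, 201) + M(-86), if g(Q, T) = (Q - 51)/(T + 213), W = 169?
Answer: -11228/69 ≈ -162.72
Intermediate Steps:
M(I) = -163 (M(I) = 6 - 1*169 = 6 - 169 = -163)
g(Q, T) = (-51 + Q)/(213 + T)
g(165, 201) + M(-86) = (-51 + 165)/(213 + 201) - 163 = 114/414 - 163 = (1/414)*114 - 163 = 19/69 - 163 = -11228/69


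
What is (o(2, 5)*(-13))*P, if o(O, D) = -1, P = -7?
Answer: -91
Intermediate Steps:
(o(2, 5)*(-13))*P = -1*(-13)*(-7) = 13*(-7) = -91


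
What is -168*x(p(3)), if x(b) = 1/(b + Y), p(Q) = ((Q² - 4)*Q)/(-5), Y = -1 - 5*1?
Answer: 56/3 ≈ 18.667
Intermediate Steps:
Y = -6 (Y = -1 - 5 = -6)
p(Q) = -Q*(-4 + Q²)/5 (p(Q) = ((-4 + Q²)*Q)*(-⅕) = (Q*(-4 + Q²))*(-⅕) = -Q*(-4 + Q²)/5)
x(b) = 1/(-6 + b) (x(b) = 1/(b - 6) = 1/(-6 + b))
-168*x(p(3)) = -168/(-6 + (⅕)*3*(4 - 1*3²)) = -168/(-6 + (⅕)*3*(4 - 1*9)) = -168/(-6 + (⅕)*3*(4 - 9)) = -168/(-6 + (⅕)*3*(-5)) = -168/(-6 - 3) = -168/(-9) = -168*(-⅑) = 56/3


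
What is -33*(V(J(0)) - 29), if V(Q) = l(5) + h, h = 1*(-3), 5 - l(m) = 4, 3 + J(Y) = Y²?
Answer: 1023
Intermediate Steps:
J(Y) = -3 + Y²
l(m) = 1 (l(m) = 5 - 1*4 = 5 - 4 = 1)
h = -3
V(Q) = -2 (V(Q) = 1 - 3 = -2)
-33*(V(J(0)) - 29) = -33*(-2 - 29) = -33*(-31) = 1023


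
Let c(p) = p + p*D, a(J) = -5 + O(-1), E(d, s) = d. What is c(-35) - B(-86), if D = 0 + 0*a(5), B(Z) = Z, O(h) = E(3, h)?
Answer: 51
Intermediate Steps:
O(h) = 3
a(J) = -2 (a(J) = -5 + 3 = -2)
D = 0 (D = 0 + 0*(-2) = 0 + 0 = 0)
c(p) = p (c(p) = p + p*0 = p + 0 = p)
c(-35) - B(-86) = -35 - 1*(-86) = -35 + 86 = 51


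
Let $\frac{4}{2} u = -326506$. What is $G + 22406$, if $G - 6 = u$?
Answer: $-140841$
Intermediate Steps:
$u = -163253$ ($u = \frac{1}{2} \left(-326506\right) = -163253$)
$G = -163247$ ($G = 6 - 163253 = -163247$)
$G + 22406 = -163247 + 22406 = -140841$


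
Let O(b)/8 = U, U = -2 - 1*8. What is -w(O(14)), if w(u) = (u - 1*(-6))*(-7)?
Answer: -518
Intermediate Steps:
U = -10 (U = -2 - 8 = -10)
O(b) = -80 (O(b) = 8*(-10) = -80)
w(u) = -42 - 7*u (w(u) = (u + 6)*(-7) = (6 + u)*(-7) = -42 - 7*u)
-w(O(14)) = -(-42 - 7*(-80)) = -(-42 + 560) = -1*518 = -518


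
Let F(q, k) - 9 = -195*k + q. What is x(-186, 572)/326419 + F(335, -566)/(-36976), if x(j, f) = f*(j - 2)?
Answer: -20057702151/6034834472 ≈ -3.3237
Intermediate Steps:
x(j, f) = f*(-2 + j)
F(q, k) = 9 + q - 195*k (F(q, k) = 9 + (-195*k + q) = 9 + (q - 195*k) = 9 + q - 195*k)
x(-186, 572)/326419 + F(335, -566)/(-36976) = (572*(-2 - 186))/326419 + (9 + 335 - 195*(-566))/(-36976) = (572*(-188))*(1/326419) + (9 + 335 + 110370)*(-1/36976) = -107536*1/326419 + 110714*(-1/36976) = -107536/326419 - 55357/18488 = -20057702151/6034834472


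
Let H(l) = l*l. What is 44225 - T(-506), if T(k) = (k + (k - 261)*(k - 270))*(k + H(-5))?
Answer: 286088191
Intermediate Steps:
H(l) = l**2
T(k) = (25 + k)*(k + (-270 + k)*(-261 + k)) (T(k) = (k + (k - 261)*(k - 270))*(k + (-5)**2) = (k + (-261 + k)*(-270 + k))*(k + 25) = (k + (-270 + k)*(-261 + k))*(25 + k) = (25 + k)*(k + (-270 + k)*(-261 + k)))
44225 - T(-506) = 44225 - (1761750 + (-506)**3 - 505*(-506)**2 + 57220*(-506)) = 44225 - (1761750 - 129554216 - 505*256036 - 28953320) = 44225 - (1761750 - 129554216 - 129298180 - 28953320) = 44225 - 1*(-286043966) = 44225 + 286043966 = 286088191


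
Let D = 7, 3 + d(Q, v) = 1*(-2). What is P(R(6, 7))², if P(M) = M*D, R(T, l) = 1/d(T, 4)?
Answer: 49/25 ≈ 1.9600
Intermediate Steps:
d(Q, v) = -5 (d(Q, v) = -3 + 1*(-2) = -3 - 2 = -5)
R(T, l) = -⅕ (R(T, l) = 1/(-5) = -⅕)
P(M) = 7*M (P(M) = M*7 = 7*M)
P(R(6, 7))² = (7*(-⅕))² = (-7/5)² = 49/25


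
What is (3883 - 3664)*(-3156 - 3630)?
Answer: -1486134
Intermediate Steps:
(3883 - 3664)*(-3156 - 3630) = 219*(-6786) = -1486134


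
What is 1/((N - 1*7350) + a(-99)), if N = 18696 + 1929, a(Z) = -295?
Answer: 1/12980 ≈ 7.7042e-5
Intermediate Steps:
N = 20625
1/((N - 1*7350) + a(-99)) = 1/((20625 - 1*7350) - 295) = 1/((20625 - 7350) - 295) = 1/(13275 - 295) = 1/12980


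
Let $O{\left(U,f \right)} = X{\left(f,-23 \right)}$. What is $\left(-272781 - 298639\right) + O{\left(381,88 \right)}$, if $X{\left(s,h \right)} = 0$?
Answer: $-571420$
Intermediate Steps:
$O{\left(U,f \right)} = 0$
$\left(-272781 - 298639\right) + O{\left(381,88 \right)} = \left(-272781 - 298639\right) + 0 = -571420 + 0 = -571420$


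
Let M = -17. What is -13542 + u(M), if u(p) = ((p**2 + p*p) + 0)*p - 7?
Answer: -23375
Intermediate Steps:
u(p) = -7 + 2*p**3 (u(p) = ((p**2 + p**2) + 0)*p - 7 = (2*p**2 + 0)*p - 7 = (2*p**2)*p - 7 = 2*p**3 - 7 = -7 + 2*p**3)
-13542 + u(M) = -13542 + (-7 + 2*(-17)**3) = -13542 + (-7 + 2*(-4913)) = -13542 + (-7 - 9826) = -13542 - 9833 = -23375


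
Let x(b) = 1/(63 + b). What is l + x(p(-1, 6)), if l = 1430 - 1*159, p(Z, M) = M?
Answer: 87700/69 ≈ 1271.0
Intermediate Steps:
l = 1271 (l = 1430 - 159 = 1271)
l + x(p(-1, 6)) = 1271 + 1/(63 + 6) = 1271 + 1/69 = 87700/69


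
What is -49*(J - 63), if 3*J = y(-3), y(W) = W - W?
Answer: 3087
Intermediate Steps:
y(W) = 0
J = 0 (J = (1/3)*0 = 0)
-49*(J - 63) = -49*(0 - 63) = -49*(-63) = 3087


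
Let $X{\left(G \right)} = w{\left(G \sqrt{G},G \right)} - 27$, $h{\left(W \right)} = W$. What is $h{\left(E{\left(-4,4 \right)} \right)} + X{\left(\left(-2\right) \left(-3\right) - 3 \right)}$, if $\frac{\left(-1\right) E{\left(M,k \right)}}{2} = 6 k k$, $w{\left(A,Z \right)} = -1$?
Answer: $-220$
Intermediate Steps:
$E{\left(M,k \right)} = - 12 k^{2}$ ($E{\left(M,k \right)} = - 2 \cdot 6 k k = - 2 \cdot 6 k^{2} = - 12 k^{2}$)
$X{\left(G \right)} = -28$ ($X{\left(G \right)} = -1 - 27 = -28$)
$h{\left(E{\left(-4,4 \right)} \right)} + X{\left(\left(-2\right) \left(-3\right) - 3 \right)} = - 12 \cdot 4^{2} - 28 = \left(-12\right) 16 - 28 = -192 - 28 = -220$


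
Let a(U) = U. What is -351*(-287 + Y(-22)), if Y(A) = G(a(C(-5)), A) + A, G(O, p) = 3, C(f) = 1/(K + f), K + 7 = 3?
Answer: 107406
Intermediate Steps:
K = -4 (K = -7 + 3 = -4)
C(f) = 1/(-4 + f)
Y(A) = 3 + A
-351*(-287 + Y(-22)) = -351*(-287 + (3 - 22)) = -351*(-287 - 19) = -351*(-306) = 107406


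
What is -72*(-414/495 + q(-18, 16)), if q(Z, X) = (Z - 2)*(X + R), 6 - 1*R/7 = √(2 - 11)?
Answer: 4596912/55 - 30240*I ≈ 83580.0 - 30240.0*I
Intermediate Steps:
R = 42 - 21*I (R = 42 - 7*√(2 - 11) = 42 - 21*I ≈ 42.0 - 21.0*I)
q(Z, X) = (-2 + Z)*(42 + X - 21*I) (q(Z, X) = (Z - 2)*(X + (42 - 21*I)) = (-2 + Z)*(42 + X - 21*I))
-72*(-414/495 + q(-18, 16)) = -72*(-414/495 + (-84 - 2*16 + 42*I + 16*(-18) + 21*(-18)*(2 - I))) = -72*(-414*1/495 + (-84 - 32 + 42*I - 288 + (-756 + 378*I))) = -72*(-46/55 + (-1160 + 420*I)) = -72*(-63846/55 + 420*I) = 4596912/55 - 30240*I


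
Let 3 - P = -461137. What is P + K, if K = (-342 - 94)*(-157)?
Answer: 529592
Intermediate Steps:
P = 461140 (P = 3 - 1*(-461137) = 3 + 461137 = 461140)
K = 68452 (K = -436*(-157) = 68452)
P + K = 461140 + 68452 = 529592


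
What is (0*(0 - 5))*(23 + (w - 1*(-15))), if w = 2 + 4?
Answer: 0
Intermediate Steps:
w = 6
(0*(0 - 5))*(23 + (w - 1*(-15))) = (0*(0 - 5))*(23 + (6 - 1*(-15))) = (0*(-5))*(23 + (6 + 15)) = 0*(23 + 21) = 0*44 = 0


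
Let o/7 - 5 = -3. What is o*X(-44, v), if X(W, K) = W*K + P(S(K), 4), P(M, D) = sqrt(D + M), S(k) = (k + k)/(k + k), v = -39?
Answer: 24024 + 14*sqrt(5) ≈ 24055.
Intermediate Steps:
o = 14 (o = 35 + 7*(-3) = 35 - 21 = 14)
S(k) = 1 (S(k) = (2*k)/((2*k)) = (2*k)*(1/(2*k)) = 1)
X(W, K) = sqrt(5) + K*W (X(W, K) = W*K + sqrt(4 + 1) = K*W + sqrt(5) = sqrt(5) + K*W)
o*X(-44, v) = 14*(sqrt(5) - 39*(-44)) = 14*(sqrt(5) + 1716) = 14*(1716 + sqrt(5)) = 24024 + 14*sqrt(5)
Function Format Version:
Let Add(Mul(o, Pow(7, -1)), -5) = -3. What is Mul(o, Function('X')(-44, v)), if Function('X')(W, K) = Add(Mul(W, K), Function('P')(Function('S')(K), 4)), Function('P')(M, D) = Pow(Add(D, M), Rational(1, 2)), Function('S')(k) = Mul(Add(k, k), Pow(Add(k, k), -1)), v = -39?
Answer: Add(24024, Mul(14, Pow(5, Rational(1, 2)))) ≈ 24055.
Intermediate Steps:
o = 14 (o = Add(35, Mul(7, -3)) = Add(35, -21) = 14)
Function('S')(k) = 1 (Function('S')(k) = Mul(Mul(2, k), Pow(Mul(2, k), -1)) = Mul(Mul(2, k), Mul(Rational(1, 2), Pow(k, -1))) = 1)
Function('X')(W, K) = Add(Pow(5, Rational(1, 2)), Mul(K, W)) (Function('X')(W, K) = Add(Mul(W, K), Pow(Add(4, 1), Rational(1, 2))) = Add(Mul(K, W), Pow(5, Rational(1, 2))) = Add(Pow(5, Rational(1, 2)), Mul(K, W)))
Mul(o, Function('X')(-44, v)) = Mul(14, Add(Pow(5, Rational(1, 2)), Mul(-39, -44))) = Mul(14, Add(Pow(5, Rational(1, 2)), 1716)) = Mul(14, Add(1716, Pow(5, Rational(1, 2)))) = Add(24024, Mul(14, Pow(5, Rational(1, 2))))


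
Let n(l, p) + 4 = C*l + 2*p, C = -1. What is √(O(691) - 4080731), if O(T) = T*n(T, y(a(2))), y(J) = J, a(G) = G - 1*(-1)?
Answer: I*√4556830 ≈ 2134.7*I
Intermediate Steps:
a(G) = 1 + G (a(G) = G + 1 = 1 + G)
n(l, p) = -4 - l + 2*p (n(l, p) = -4 + (-l + 2*p) = -4 - l + 2*p)
O(T) = T*(2 - T) (O(T) = T*(-4 - T + 2*(1 + 2)) = T*(-4 - T + 2*3) = T*(-4 - T + 6) = T*(2 - T))
√(O(691) - 4080731) = √(691*(2 - 1*691) - 4080731) = √(691*(2 - 691) - 4080731) = √(691*(-689) - 4080731) = √(-476099 - 4080731) = √(-4556830) = I*√4556830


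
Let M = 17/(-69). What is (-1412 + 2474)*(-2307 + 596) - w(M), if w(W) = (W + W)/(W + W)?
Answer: -1817083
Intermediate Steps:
M = -17/69 (M = 17*(-1/69) = -17/69 ≈ -0.24638)
w(W) = 1 (w(W) = (2*W)/((2*W)) = (2*W)*(1/(2*W)) = 1)
(-1412 + 2474)*(-2307 + 596) - w(M) = (-1412 + 2474)*(-2307 + 596) - 1*1 = 1062*(-1711) - 1 = -1817082 - 1 = -1817083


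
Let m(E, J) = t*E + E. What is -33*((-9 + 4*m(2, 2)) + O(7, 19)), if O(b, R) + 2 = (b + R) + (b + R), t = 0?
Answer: -1617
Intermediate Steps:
m(E, J) = E (m(E, J) = 0*E + E = 0 + E = E)
O(b, R) = -2 + 2*R + 2*b (O(b, R) = -2 + ((b + R) + (b + R)) = -2 + ((R + b) + (R + b)) = -2 + (2*R + 2*b) = -2 + 2*R + 2*b)
-33*((-9 + 4*m(2, 2)) + O(7, 19)) = -33*((-9 + 4*2) + (-2 + 2*19 + 2*7)) = -33*((-9 + 8) + (-2 + 38 + 14)) = -33*(-1 + 50) = -33*49 = -1617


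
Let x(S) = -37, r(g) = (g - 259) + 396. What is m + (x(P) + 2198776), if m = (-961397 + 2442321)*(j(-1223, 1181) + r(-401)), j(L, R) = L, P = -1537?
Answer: -2199935249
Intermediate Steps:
r(g) = 137 + g (r(g) = (-259 + g) + 396 = 137 + g)
m = -2202133988 (m = (-961397 + 2442321)*(-1223 + (137 - 401)) = 1480924*(-1223 - 264) = 1480924*(-1487) = -2202133988)
m + (x(P) + 2198776) = -2202133988 + (-37 + 2198776) = -2202133988 + 2198739 = -2199935249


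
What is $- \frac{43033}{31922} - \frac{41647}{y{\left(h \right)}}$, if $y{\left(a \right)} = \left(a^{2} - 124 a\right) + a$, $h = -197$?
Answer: $- \frac{2021127927}{1006181440} \approx -2.0087$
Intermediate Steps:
$y{\left(a \right)} = a^{2} - 123 a$
$- \frac{43033}{31922} - \frac{41647}{y{\left(h \right)}} = - \frac{43033}{31922} - \frac{41647}{\left(-197\right) \left(-123 - 197\right)} = \left(-43033\right) \frac{1}{31922} - \frac{41647}{\left(-197\right) \left(-320\right)} = - \frac{43033}{31922} - \frac{41647}{63040} = - \frac{2021127927}{1006181440}$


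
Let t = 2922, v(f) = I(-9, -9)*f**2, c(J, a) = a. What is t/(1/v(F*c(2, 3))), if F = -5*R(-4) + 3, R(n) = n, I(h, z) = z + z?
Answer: -250409556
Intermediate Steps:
I(h, z) = 2*z
F = 23 (F = -5*(-4) + 3 = 20 + 3 = 23)
v(f) = -18*f**2 (v(f) = (2*(-9))*f**2 = -18*f**2)
t/(1/v(F*c(2, 3))) = 2922/(1/(-18*(23*3)**2)) = 2922/(1/(-18*69**2)) = 2922/(1/(-18*4761)) = 2922/(1/(-85698)) = 2922/(-1/85698) = 2922*(-85698) = -250409556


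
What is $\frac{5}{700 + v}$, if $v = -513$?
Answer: $\frac{5}{187} \approx 0.026738$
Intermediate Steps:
$\frac{5}{700 + v} = \frac{5}{700 - 513} = \frac{5}{187}$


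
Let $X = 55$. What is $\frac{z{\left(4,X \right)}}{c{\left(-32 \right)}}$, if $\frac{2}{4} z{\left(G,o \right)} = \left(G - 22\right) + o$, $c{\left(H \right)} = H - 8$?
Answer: $- \frac{37}{20} \approx -1.85$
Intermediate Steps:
$c{\left(H \right)} = -8 + H$
$z{\left(G,o \right)} = -44 + 2 G + 2 o$ ($z{\left(G,o \right)} = 2 \left(\left(G - 22\right) + o\right) = 2 \left(\left(-22 + G\right) + o\right) = 2 \left(-22 + G + o\right) = -44 + 2 G + 2 o$)
$\frac{z{\left(4,X \right)}}{c{\left(-32 \right)}} = \frac{-44 + 2 \cdot 4 + 2 \cdot 55}{-8 - 32} = \frac{-44 + 8 + 110}{-40} = 74 \left(- \frac{1}{40}\right) = - \frac{37}{20}$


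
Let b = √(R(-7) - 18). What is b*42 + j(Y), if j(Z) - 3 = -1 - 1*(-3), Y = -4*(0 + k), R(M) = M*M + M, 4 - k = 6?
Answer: 5 + 84*√6 ≈ 210.76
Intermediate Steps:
k = -2 (k = 4 - 1*6 = 4 - 6 = -2)
R(M) = M + M² (R(M) = M² + M = M + M²)
b = 2*√6 (b = √(-7*(1 - 7) - 18) = √(-7*(-6) - 18) = √(42 - 18) = √24 = 2*√6 ≈ 4.8990)
Y = 8 (Y = -4*(0 - 2) = -4*(-2) = 8)
j(Z) = 5 (j(Z) = 3 + (-1 - 1*(-3)) = 3 + (-1 + 3) = 3 + 2 = 5)
b*42 + j(Y) = (2*√6)*42 + 5 = 84*√6 + 5 = 5 + 84*√6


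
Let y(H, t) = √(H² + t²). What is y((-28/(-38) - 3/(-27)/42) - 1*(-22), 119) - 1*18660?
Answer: -18660 + √757112086189/7182 ≈ -18539.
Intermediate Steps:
y((-28/(-38) - 3/(-27)/42) - 1*(-22), 119) - 1*18660 = √(((-28/(-38) - 3/(-27)/42) - 1*(-22))² + 119²) - 1*18660 = √(((-28*(-1/38) - 3*(-1/27)*(1/42)) + 22)² + 14161) - 18660 = √(((14/19 + (⅑)*(1/42)) + 22)² + 14161) - 18660 = √(((14/19 + 1/378) + 22)² + 14161) - 18660 = √((5311/7182 + 22)² + 14161) - 18660 = √((163315/7182)² + 14161) - 18660 = √(26671789225/51581124 + 14161) - 18660 = √(757112086189/51581124) - 18660 = √757112086189/7182 - 18660 = -18660 + √757112086189/7182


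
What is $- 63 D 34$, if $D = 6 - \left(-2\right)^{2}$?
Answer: $-4284$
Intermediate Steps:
$D = 2$ ($D = 6 - 4 = 2$)
$- 63 D 34 = \left(-63\right) 2 \cdot 34 = \left(-126\right) 34 = -4284$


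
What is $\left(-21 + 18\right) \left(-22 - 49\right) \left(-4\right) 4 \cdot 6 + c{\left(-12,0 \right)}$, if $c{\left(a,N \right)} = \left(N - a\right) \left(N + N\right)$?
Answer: $-20448$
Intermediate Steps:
$c{\left(a,N \right)} = 2 N \left(N - a\right)$ ($c{\left(a,N \right)} = \left(N - a\right) 2 N = 2 N \left(N - a\right)$)
$\left(-21 + 18\right) \left(-22 - 49\right) \left(-4\right) 4 \cdot 6 + c{\left(-12,0 \right)} = \left(-21 + 18\right) \left(-22 - 49\right) \left(-4\right) 4 \cdot 6 + 2 \cdot 0 \left(0 - -12\right) = \left(-3\right) \left(-71\right) \left(\left(-16\right) 6\right) + 2 \cdot 0 \left(0 + 12\right) = 213 \left(-96\right) + 2 \cdot 0 \cdot 12 = -20448 + 0 = -20448$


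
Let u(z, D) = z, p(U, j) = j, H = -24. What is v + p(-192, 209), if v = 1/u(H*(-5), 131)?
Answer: 25081/120 ≈ 209.01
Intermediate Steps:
v = 1/120 (v = 1/(-24*(-5)) = 1/120 ≈ 0.0083333)
v + p(-192, 209) = 1/120 + 209 = 25081/120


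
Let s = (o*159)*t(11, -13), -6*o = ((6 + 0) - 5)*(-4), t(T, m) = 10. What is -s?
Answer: -1060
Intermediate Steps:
o = ⅔ (o = -((6 + 0) - 5)*(-4)/6 = -(6 - 5)*(-4)/6 = -(-4)/6 = -⅙*(-4) = ⅔ ≈ 0.66667)
s = 1060 (s = ((⅔)*159)*10 = 106*10 = 1060)
-s = -1*1060 = -1060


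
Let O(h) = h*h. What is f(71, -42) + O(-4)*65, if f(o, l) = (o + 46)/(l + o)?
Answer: 30277/29 ≈ 1044.0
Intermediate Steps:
f(o, l) = (46 + o)/(l + o)
O(h) = h²
f(71, -42) + O(-4)*65 = (46 + 71)/(-42 + 71) + (-4)²*65 = 117/29 + 16*65 = (1/29)*117 + 1040 = 117/29 + 1040 = 30277/29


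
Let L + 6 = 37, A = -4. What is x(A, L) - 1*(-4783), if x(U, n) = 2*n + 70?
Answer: 4915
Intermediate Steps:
L = 31 (L = -6 + 37 = 31)
x(U, n) = 70 + 2*n
x(A, L) - 1*(-4783) = (70 + 2*31) - 1*(-4783) = (70 + 62) + 4783 = 132 + 4783 = 4915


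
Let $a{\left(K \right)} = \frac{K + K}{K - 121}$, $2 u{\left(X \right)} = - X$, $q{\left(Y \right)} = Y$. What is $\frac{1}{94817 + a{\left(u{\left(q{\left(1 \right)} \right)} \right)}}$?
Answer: $\frac{243}{23040533} \approx 1.0547 \cdot 10^{-5}$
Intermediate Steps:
$u{\left(X \right)} = - \frac{X}{2}$ ($u{\left(X \right)} = \frac{\left(-1\right) X}{2} = - \frac{X}{2}$)
$a{\left(K \right)} = \frac{2 K}{-121 + K}$
$\frac{1}{94817 + a{\left(u{\left(q{\left(1 \right)} \right)} \right)}} = \frac{1}{94817 + \frac{2 \left(\left(- \frac{1}{2}\right) 1\right)}{-121 - \frac{1}{2}}} = \frac{1}{94817 + 2 \left(- \frac{1}{2}\right) \frac{1}{-121 - \frac{1}{2}}} = \frac{1}{94817 + 2 \left(- \frac{1}{2}\right) \frac{1}{- \frac{243}{2}}} = \frac{1}{94817 + 2 \left(- \frac{1}{2}\right) \left(- \frac{2}{243}\right)} = \frac{1}{94817 + \frac{2}{243}} = \frac{1}{\frac{23040533}{243}} = \frac{243}{23040533}$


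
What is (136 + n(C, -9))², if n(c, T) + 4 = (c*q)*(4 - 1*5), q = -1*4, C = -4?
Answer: 13456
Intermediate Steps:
q = -4
n(c, T) = -4 + 4*c (n(c, T) = -4 + (c*(-4))*(4 - 1*5) = -4 + (-4*c)*(4 - 5) = -4 - 4*c*(-1) = -4 + 4*c)
(136 + n(C, -9))² = (136 + (-4 + 4*(-4)))² = (136 + (-4 - 16))² = (136 - 20)² = 116² = 13456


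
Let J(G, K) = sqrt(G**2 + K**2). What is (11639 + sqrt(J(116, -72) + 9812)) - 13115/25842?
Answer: 300761923/25842 + 2*sqrt(2453 + sqrt(1165)) ≈ 11738.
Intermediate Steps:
(11639 + sqrt(J(116, -72) + 9812)) - 13115/25842 = (11639 + sqrt(sqrt(116**2 + (-72)**2) + 9812)) - 13115/25842 = (11639 + sqrt(sqrt(13456 + 5184) + 9812)) - 13115*1/25842 = (11639 + sqrt(sqrt(18640) + 9812)) - 13115/25842 = (11639 + sqrt(4*sqrt(1165) + 9812)) - 13115/25842 = (11639 + sqrt(9812 + 4*sqrt(1165))) - 13115/25842 = 300761923/25842 + sqrt(9812 + 4*sqrt(1165))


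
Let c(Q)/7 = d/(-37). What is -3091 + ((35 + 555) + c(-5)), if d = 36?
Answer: -92789/37 ≈ -2507.8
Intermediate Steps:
c(Q) = -252/37 (c(Q) = 7*(36/(-37)) = 7*(36*(-1/37)) = 7*(-36/37) = -252/37)
-3091 + ((35 + 555) + c(-5)) = -3091 + ((35 + 555) - 252/37) = -3091 + (590 - 252/37) = -3091 + 21578/37 = -92789/37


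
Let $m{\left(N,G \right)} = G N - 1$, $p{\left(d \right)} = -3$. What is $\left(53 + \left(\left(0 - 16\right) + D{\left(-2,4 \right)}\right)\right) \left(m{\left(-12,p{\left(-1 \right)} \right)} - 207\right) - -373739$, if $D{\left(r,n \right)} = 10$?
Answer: $365655$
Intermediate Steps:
$m{\left(N,G \right)} = -1 + G N$
$\left(53 + \left(\left(0 - 16\right) + D{\left(-2,4 \right)}\right)\right) \left(m{\left(-12,p{\left(-1 \right)} \right)} - 207\right) - -373739 = \left(53 + \left(\left(0 - 16\right) + 10\right)\right) \left(\left(-1 - -36\right) - 207\right) - -373739 = \left(53 + \left(\left(0 - 16\right) + 10\right)\right) \left(\left(-1 + 36\right) - 207\right) + 373739 = \left(53 + \left(-16 + 10\right)\right) \left(35 - 207\right) + 373739 = \left(53 - 6\right) \left(-172\right) + 373739 = 47 \left(-172\right) + 373739 = -8084 + 373739 = 365655$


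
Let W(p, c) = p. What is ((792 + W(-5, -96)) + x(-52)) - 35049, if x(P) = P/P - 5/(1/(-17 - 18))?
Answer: -34086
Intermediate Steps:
x(P) = 176 (x(P) = 1 - 5/(1/(-35)) = 1 - 5/(-1/35) = 1 - 5*(-35) = 1 + 175 = 176)
((792 + W(-5, -96)) + x(-52)) - 35049 = ((792 - 5) + 176) - 35049 = (787 + 176) - 35049 = 963 - 35049 = -34086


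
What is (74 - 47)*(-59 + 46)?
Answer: -351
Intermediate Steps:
(74 - 47)*(-59 + 46) = 27*(-13) = -351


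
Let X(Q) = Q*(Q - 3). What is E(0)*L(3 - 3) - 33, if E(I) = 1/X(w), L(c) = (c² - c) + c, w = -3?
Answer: -33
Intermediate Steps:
X(Q) = Q*(-3 + Q)
L(c) = c²
E(I) = 1/18 (E(I) = 1/(-3*(-3 - 3)) = 1/(-3*(-6)) = 1/18)
E(0)*L(3 - 3) - 33 = (3 - 3)²/18 - 33 = (1/18)*0² - 33 = (1/18)*0 - 33 = 0 - 33 = -33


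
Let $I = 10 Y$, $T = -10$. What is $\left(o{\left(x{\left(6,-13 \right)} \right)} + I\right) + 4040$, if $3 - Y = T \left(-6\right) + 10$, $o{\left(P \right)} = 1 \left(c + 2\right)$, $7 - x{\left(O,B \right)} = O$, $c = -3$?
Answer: $3369$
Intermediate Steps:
$x{\left(O,B \right)} = 7 - O$
$o{\left(P \right)} = -1$ ($o{\left(P \right)} = 1 \left(-3 + 2\right) = 1 \left(-1\right) = -1$)
$Y = -67$ ($Y = 3 - \left(\left(-10\right) \left(-6\right) + 10\right) = 3 - \left(60 + 10\right) = 3 - 70 = -67$)
$I = -670$ ($I = 10 \left(-67\right) = -670$)
$\left(o{\left(x{\left(6,-13 \right)} \right)} + I\right) + 4040 = \left(-1 - 670\right) + 4040 = -671 + 4040 = 3369$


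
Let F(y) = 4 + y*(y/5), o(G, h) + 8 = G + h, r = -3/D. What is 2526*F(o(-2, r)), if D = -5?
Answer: 6842934/125 ≈ 54744.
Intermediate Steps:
r = ⅗ (r = -3/(-5) = -3*(-⅕) = ⅗ ≈ 0.60000)
o(G, h) = -8 + G + h (o(G, h) = -8 + (G + h) = -8 + G + h)
F(y) = 4 + y²/5 (F(y) = 4 + y*(y*(⅕)) = 4 + y*(y/5) = 4 + y²/5)
2526*F(o(-2, r)) = 2526*(4 + (-8 - 2 + ⅗)²/5) = 2526*(4 + (-47/5)²/5) = 2526*(4 + (⅕)*(2209/25)) = 2526*(4 + 2209/125) = 2526*(2709/125) = 6842934/125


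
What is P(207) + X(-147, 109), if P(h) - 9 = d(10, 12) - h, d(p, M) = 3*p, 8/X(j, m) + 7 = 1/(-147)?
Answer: -87108/515 ≈ -169.14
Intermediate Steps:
X(j, m) = -588/515 (X(j, m) = 8/(-7 + 1/(-147)) = 8/(-7 - 1/147) = 8/(-1030/147) = 8*(-147/1030) = -588/515)
P(h) = 39 - h (P(h) = 9 + (3*10 - h) = 9 + (30 - h) = 39 - h)
P(207) + X(-147, 109) = (39 - 1*207) - 588/515 = (39 - 207) - 588/515 = -168 - 588/515 = -87108/515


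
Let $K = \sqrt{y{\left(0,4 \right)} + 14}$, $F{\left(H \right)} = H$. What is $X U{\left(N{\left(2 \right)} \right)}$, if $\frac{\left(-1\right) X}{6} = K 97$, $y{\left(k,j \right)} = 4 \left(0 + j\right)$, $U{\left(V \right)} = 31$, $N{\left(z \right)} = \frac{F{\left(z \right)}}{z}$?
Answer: $- 18042 \sqrt{30} \approx -98820.0$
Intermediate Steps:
$N{\left(z \right)} = 1$ ($N{\left(z \right)} = \frac{z}{z} = 1$)
$y{\left(k,j \right)} = 4 j$
$K = \sqrt{30}$ ($K = \sqrt{4 \cdot 4 + 14} = \sqrt{16 + 14} = \sqrt{30} \approx 5.4772$)
$X = - 582 \sqrt{30}$ ($X = - 6 \sqrt{30} \cdot 97 = - 6 \cdot 97 \sqrt{30} = - 582 \sqrt{30} \approx -3187.7$)
$X U{\left(N{\left(2 \right)} \right)} = - 582 \sqrt{30} \cdot 31 = - 18042 \sqrt{30}$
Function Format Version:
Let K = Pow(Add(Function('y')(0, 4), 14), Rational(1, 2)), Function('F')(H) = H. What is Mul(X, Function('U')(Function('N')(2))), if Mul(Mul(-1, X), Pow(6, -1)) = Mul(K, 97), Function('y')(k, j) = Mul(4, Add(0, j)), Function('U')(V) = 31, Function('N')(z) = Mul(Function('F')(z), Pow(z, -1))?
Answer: Mul(-18042, Pow(30, Rational(1, 2))) ≈ -98820.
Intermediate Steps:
Function('N')(z) = 1 (Function('N')(z) = Mul(z, Pow(z, -1)) = 1)
Function('y')(k, j) = Mul(4, j)
K = Pow(30, Rational(1, 2)) (K = Pow(Add(Mul(4, 4), 14), Rational(1, 2)) = Pow(Add(16, 14), Rational(1, 2)) = Pow(30, Rational(1, 2)) ≈ 5.4772)
X = Mul(-582, Pow(30, Rational(1, 2))) (X = Mul(-6, Mul(Pow(30, Rational(1, 2)), 97)) = Mul(-6, Mul(97, Pow(30, Rational(1, 2)))) = Mul(-582, Pow(30, Rational(1, 2))) ≈ -3187.7)
Mul(X, Function('U')(Function('N')(2))) = Mul(Mul(-582, Pow(30, Rational(1, 2))), 31) = Mul(-18042, Pow(30, Rational(1, 2)))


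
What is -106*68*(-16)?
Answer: 115328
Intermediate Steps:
-106*68*(-16) = -7208*(-16) = 115328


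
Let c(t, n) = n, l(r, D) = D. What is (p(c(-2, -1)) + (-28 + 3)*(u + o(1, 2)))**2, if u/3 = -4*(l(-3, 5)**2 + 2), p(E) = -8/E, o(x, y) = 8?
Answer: 62536464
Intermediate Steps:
u = -324 (u = 3*(-4*(5**2 + 2)) = 3*(-4*(25 + 2)) = 3*(-4*27) = 3*(-108) = -324)
(p(c(-2, -1)) + (-28 + 3)*(u + o(1, 2)))**2 = (-8/(-1) + (-28 + 3)*(-324 + 8))**2 = (-8*(-1) - 25*(-316))**2 = (8 + 7900)**2 = 7908**2 = 62536464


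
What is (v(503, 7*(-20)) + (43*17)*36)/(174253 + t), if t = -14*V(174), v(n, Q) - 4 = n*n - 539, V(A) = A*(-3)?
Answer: 278790/181561 ≈ 1.5355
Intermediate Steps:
V(A) = -3*A
v(n, Q) = -535 + n² (v(n, Q) = 4 + (n*n - 539) = 4 + (n² - 539) = 4 + (-539 + n²) = -535 + n²)
t = 7308 (t = -(-42)*174 = -14*(-522) = 7308)
(v(503, 7*(-20)) + (43*17)*36)/(174253 + t) = ((-535 + 503²) + (43*17)*36)/(174253 + 7308) = ((-535 + 253009) + 731*36)/181561 = (252474 + 26316)*(1/181561) = 278790*(1/181561) = 278790/181561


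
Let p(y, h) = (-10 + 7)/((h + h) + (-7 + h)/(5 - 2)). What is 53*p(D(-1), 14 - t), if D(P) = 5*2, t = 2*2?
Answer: -53/7 ≈ -7.5714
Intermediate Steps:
t = 4
D(P) = 10
p(y, h) = -3/(-7/3 + 7*h/3) (p(y, h) = -3/(2*h + (-7 + h)/3) = -3/(2*h + (-7 + h)*(⅓)) = -3/(2*h + (-7/3 + h/3)) = -3/(-7/3 + 7*h/3))
53*p(D(-1), 14 - t) = 53*(-9/(-7 + 7*(14 - 1*4))) = 53*(-9/(-7 + 7*(14 - 4))) = 53*(-9/(-7 + 7*10)) = 53*(-9/(-7 + 70)) = 53*(-9/63) = 53*(-9*1/63) = 53*(-⅐) = -53/7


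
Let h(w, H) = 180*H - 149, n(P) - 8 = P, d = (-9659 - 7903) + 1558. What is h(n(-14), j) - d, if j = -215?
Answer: -22845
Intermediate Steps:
d = -16004 (d = -17562 + 1558 = -16004)
n(P) = 8 + P
h(w, H) = -149 + 180*H
h(n(-14), j) - d = (-149 + 180*(-215)) - 1*(-16004) = (-149 - 38700) + 16004 = -38849 + 16004 = -22845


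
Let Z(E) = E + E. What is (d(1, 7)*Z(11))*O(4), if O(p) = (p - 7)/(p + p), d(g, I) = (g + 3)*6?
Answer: -198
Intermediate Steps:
Z(E) = 2*E
d(g, I) = 18 + 6*g (d(g, I) = (3 + g)*6 = 18 + 6*g)
O(p) = (-7 + p)/(2*p) (O(p) = (-7 + p)/((2*p)) = (-7 + p)*(1/(2*p)) = (-7 + p)/(2*p))
(d(1, 7)*Z(11))*O(4) = ((18 + 6*1)*(2*11))*((½)*(-7 + 4)/4) = ((18 + 6)*22)*((½)*(¼)*(-3)) = (24*22)*(-3/8) = 528*(-3/8) = -198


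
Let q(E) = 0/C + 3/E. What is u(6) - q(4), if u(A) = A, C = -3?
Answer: 21/4 ≈ 5.2500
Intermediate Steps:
q(E) = 3/E (q(E) = 0/(-3) + 3/E = 0*(-⅓) + 3/E = 0 + 3/E = 3/E)
u(6) - q(4) = 6 - 3/4 = 6 - 1*¾ = 6 - ¾ = 21/4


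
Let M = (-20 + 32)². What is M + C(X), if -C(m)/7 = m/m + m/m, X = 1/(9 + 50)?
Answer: 130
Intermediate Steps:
X = 1/59 ≈ 0.016949
C(m) = -14 (C(m) = -7*(m/m + m/m) = -7*(1 + 1) = -7*2 = -14)
M = 144 (M = 12² = 144)
M + C(X) = 144 - 14 = 130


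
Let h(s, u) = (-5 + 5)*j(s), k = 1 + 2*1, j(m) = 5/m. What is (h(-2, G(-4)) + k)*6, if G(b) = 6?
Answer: 18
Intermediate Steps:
k = 3 (k = 1 + 2 = 3)
h(s, u) = 0 (h(s, u) = (-5 + 5)*(5/s) = 0*(5/s) = 0)
(h(-2, G(-4)) + k)*6 = (0 + 3)*6 = 3*6 = 18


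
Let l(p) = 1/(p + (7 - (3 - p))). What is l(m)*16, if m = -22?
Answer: -⅖ ≈ -0.40000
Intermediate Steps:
l(p) = 1/(4 + 2*p) (l(p) = 1/(p + (7 + (-3 + p))) = 1/(p + (4 + p)) = 1/(4 + 2*p))
l(m)*16 = (1/(2*(2 - 22)))*16 = ((½)/(-20))*16 = ((½)*(-1/20))*16 = -1/40*16 = -⅖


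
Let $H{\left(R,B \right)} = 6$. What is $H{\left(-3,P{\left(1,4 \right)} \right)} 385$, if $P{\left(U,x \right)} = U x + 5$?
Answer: $2310$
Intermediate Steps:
$P{\left(U,x \right)} = 5 + U x$
$H{\left(-3,P{\left(1,4 \right)} \right)} 385 = 6 \cdot 385 = 2310$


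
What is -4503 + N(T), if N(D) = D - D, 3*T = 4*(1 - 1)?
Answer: -4503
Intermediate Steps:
T = 0 (T = (4*(1 - 1))/3 = (4*0)/3 = (⅓)*0 = 0)
N(D) = 0
-4503 + N(T) = -4503 + 0 = -4503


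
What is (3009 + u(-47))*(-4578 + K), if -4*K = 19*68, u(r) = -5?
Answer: -14722604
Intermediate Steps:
K = -323 (K = -19*68/4 = -1/4*1292 = -323)
(3009 + u(-47))*(-4578 + K) = (3009 - 5)*(-4578 - 323) = 3004*(-4901) = -14722604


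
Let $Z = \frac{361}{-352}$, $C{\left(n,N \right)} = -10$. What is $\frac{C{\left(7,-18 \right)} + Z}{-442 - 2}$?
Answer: $\frac{3881}{156288} \approx 0.024832$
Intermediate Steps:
$Z = - \frac{361}{352}$ ($Z = 361 \left(- \frac{1}{352}\right) = - \frac{361}{352} \approx -1.0256$)
$\frac{C{\left(7,-18 \right)} + Z}{-442 - 2} = \frac{-10 - \frac{361}{352}}{-442 - 2} = - \frac{3881}{352 \left(-444\right)} = \left(- \frac{3881}{352}\right) \left(- \frac{1}{444}\right) = \frac{3881}{156288}$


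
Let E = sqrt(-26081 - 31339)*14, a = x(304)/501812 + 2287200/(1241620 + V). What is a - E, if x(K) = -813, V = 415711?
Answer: 1146396996297/831668583772 - 84*I*sqrt(1595) ≈ 1.3784 - 3354.7*I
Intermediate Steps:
a = 1146396996297/831668583772 (a = -813/501812 + 2287200/(1241620 + 415711) = -813*1/501812 + 2287200/1657331 = -813/501812 + 2287200*(1/1657331) = -813/501812 + 2287200/1657331 = 1146396996297/831668583772 ≈ 1.3784)
E = 84*I*sqrt(1595) (E = sqrt(-57420)*14 = (6*I*sqrt(1595))*14 = 84*I*sqrt(1595) ≈ 3354.7*I)
a - E = 1146396996297/831668583772 - 84*I*sqrt(1595)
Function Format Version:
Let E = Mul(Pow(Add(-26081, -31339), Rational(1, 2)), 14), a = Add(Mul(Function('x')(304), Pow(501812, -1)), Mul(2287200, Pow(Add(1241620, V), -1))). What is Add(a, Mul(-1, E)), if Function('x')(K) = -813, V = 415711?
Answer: Add(Rational(1146396996297, 831668583772), Mul(-84, I, Pow(1595, Rational(1, 2)))) ≈ Add(1.3784, Mul(-3354.7, I))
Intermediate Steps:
a = Rational(1146396996297, 831668583772) (a = Add(Mul(-813, Pow(501812, -1)), Mul(2287200, Pow(Add(1241620, 415711), -1))) = Add(Mul(-813, Rational(1, 501812)), Mul(2287200, Pow(1657331, -1))) = Add(Rational(-813, 501812), Mul(2287200, Rational(1, 1657331))) = Add(Rational(-813, 501812), Rational(2287200, 1657331)) = Rational(1146396996297, 831668583772) ≈ 1.3784)
E = Mul(84, I, Pow(1595, Rational(1, 2))) (E = Mul(Pow(-57420, Rational(1, 2)), 14) = Mul(Mul(6, I, Pow(1595, Rational(1, 2))), 14) = Mul(84, I, Pow(1595, Rational(1, 2))) ≈ Mul(3354.7, I))
Add(a, Mul(-1, E)) = Add(Rational(1146396996297, 831668583772), Mul(-1, Mul(84, I, Pow(1595, Rational(1, 2))))) = Add(Rational(1146396996297, 831668583772), Mul(-84, I, Pow(1595, Rational(1, 2))))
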